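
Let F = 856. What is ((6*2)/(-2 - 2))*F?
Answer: -2568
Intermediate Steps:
((6*2)/(-2 - 2))*F = ((6*2)/(-2 - 2))*856 = (12/(-4))*856 = (12*(-1/4))*856 = -3*856 = -2568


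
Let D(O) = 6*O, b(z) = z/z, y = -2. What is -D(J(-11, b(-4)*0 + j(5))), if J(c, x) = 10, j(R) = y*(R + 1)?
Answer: -60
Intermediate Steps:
b(z) = 1
j(R) = -2 - 2*R (j(R) = -2*(R + 1) = -2*(1 + R) = -2 - 2*R)
-D(J(-11, b(-4)*0 + j(5))) = -6*10 = -1*60 = -60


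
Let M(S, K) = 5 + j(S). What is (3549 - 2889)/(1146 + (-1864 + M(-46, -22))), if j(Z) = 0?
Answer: -660/713 ≈ -0.92567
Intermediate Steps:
M(S, K) = 5 (M(S, K) = 5 + 0 = 5)
(3549 - 2889)/(1146 + (-1864 + M(-46, -22))) = (3549 - 2889)/(1146 + (-1864 + 5)) = 660/(1146 - 1859) = 660/(-713) = 660*(-1/713) = -660/713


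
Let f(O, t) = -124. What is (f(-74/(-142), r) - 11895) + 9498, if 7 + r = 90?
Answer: -2521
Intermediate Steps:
r = 83 (r = -7 + 90 = 83)
(f(-74/(-142), r) - 11895) + 9498 = (-124 - 11895) + 9498 = -12019 + 9498 = -2521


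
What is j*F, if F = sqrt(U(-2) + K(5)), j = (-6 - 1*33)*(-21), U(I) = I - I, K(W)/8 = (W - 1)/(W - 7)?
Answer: 3276*I ≈ 3276.0*I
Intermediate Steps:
K(W) = 8*(-1 + W)/(-7 + W) (K(W) = 8*((W - 1)/(W - 7)) = 8*((-1 + W)/(-7 + W)) = 8*(-1 + W)/(-7 + W))
U(I) = 0
j = 819 (j = (-6 - 33)*(-21) = -39*(-21) = 819)
F = 4*I (F = sqrt(0 + 8*(-1 + 5)/(-7 + 5)) = sqrt(0 + 8*4/(-2)) = sqrt(0 + 8*(-1/2)*4) = sqrt(0 - 16) = sqrt(-16) = 4*I ≈ 4.0*I)
j*F = 819*(4*I) = 3276*I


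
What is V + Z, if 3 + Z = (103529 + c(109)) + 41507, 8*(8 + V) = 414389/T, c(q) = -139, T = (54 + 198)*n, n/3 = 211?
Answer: 184893495797/1276128 ≈ 1.4489e+5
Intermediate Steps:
n = 633 (n = 3*211 = 633)
T = 159516 (T = (54 + 198)*633 = 252*633 = 159516)
V = -9794635/1276128 (V = -8 + (414389/159516)/8 = -8 + (414389*(1/159516))/8 = -8 + (1/8)*(414389/159516) = -8 + 414389/1276128 = -9794635/1276128 ≈ -7.6753)
Z = 144894 (Z = -3 + ((103529 - 139) + 41507) = -3 + (103390 + 41507) = -3 + 144897 = 144894)
V + Z = -9794635/1276128 + 144894 = 184893495797/1276128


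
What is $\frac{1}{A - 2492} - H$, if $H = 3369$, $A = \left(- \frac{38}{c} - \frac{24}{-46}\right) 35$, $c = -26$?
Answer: $- \frac{2440345556}{724353} \approx -3369.0$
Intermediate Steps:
$A = \frac{20755}{299}$ ($A = \left(- \frac{38}{-26} - \frac{24}{-46}\right) 35 = \left(\left(-38\right) \left(- \frac{1}{26}\right) - - \frac{12}{23}\right) 35 = \left(\frac{19}{13} + \frac{12}{23}\right) 35 = \frac{593}{299} \cdot 35 = \frac{20755}{299} \approx 69.415$)
$\frac{1}{A - 2492} - H = \frac{1}{\frac{20755}{299} - 2492} - 3369 = \frac{1}{- \frac{724353}{299}} - 3369 = - \frac{299}{724353} - 3369 = - \frac{2440345556}{724353}$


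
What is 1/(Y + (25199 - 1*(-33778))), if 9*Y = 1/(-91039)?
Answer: 819351/48322863926 ≈ 1.6956e-5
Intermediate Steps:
Y = -1/819351 (Y = (⅑)/(-91039) = (⅑)*(-1/91039) = -1/819351 ≈ -1.2205e-6)
1/(Y + (25199 - 1*(-33778))) = 1/(-1/819351 + (25199 - 1*(-33778))) = 1/(-1/819351 + (25199 + 33778)) = 1/(-1/819351 + 58977) = 1/(48322863926/819351) = 819351/48322863926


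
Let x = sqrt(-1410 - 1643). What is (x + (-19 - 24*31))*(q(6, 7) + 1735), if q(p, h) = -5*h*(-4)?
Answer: -1430625 + 1875*I*sqrt(3053) ≈ -1.4306e+6 + 1.036e+5*I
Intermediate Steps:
q(p, h) = 20*h
x = I*sqrt(3053) (x = sqrt(-3053) = I*sqrt(3053) ≈ 55.254*I)
(x + (-19 - 24*31))*(q(6, 7) + 1735) = (I*sqrt(3053) + (-19 - 24*31))*(20*7 + 1735) = (I*sqrt(3053) + (-19 - 744))*(140 + 1735) = (I*sqrt(3053) - 763)*1875 = (-763 + I*sqrt(3053))*1875 = -1430625 + 1875*I*sqrt(3053)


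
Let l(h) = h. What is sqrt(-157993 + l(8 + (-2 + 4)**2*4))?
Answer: I*sqrt(157969) ≈ 397.45*I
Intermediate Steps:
sqrt(-157993 + l(8 + (-2 + 4)**2*4)) = sqrt(-157993 + (8 + (-2 + 4)**2*4)) = sqrt(-157993 + (8 + 2**2*4)) = sqrt(-157993 + (8 + 4*4)) = sqrt(-157993 + (8 + 16)) = sqrt(-157993 + 24) = sqrt(-157969) = I*sqrt(157969)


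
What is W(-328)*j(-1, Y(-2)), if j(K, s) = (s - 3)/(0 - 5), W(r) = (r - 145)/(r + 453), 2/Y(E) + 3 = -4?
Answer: -10879/4375 ≈ -2.4866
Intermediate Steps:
Y(E) = -2/7 (Y(E) = 2/(-3 - 4) = 2/(-7) = 2*(-⅐) = -2/7)
W(r) = (-145 + r)/(453 + r)
j(K, s) = ⅗ - s/5 (j(K, s) = (-3 + s)/(-5) = (-3 + s)*(-⅕) = ⅗ - s/5)
W(-328)*j(-1, Y(-2)) = ((-145 - 328)/(453 - 328))*(⅗ - ⅕*(-2/7)) = (-473/125)*(⅗ + 2/35) = ((1/125)*(-473))*(23/35) = -473/125*23/35 = -10879/4375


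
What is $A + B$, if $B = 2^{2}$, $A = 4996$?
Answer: $5000$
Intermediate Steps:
$B = 4$
$A + B = 4996 + 4 = 5000$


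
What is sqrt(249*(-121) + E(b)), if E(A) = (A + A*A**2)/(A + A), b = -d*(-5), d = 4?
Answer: I*sqrt(119714)/2 ≈ 173.0*I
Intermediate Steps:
b = 20 (b = -1*4*(-5) = -4*(-5) = 20)
E(A) = (A + A**3)/(2*A) (E(A) = (A + A**3)/((2*A)) = (A + A**3)*(1/(2*A)) = (A + A**3)/(2*A))
sqrt(249*(-121) + E(b)) = sqrt(249*(-121) + (1/2 + (1/2)*20**2)) = sqrt(-30129 + (1/2 + (1/2)*400)) = sqrt(-30129 + (1/2 + 200)) = sqrt(-30129 + 401/2) = sqrt(-59857/2) = I*sqrt(119714)/2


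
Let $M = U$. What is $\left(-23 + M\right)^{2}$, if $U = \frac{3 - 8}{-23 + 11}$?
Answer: $\frac{73441}{144} \approx 510.01$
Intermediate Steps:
$U = \frac{5}{12}$ ($U = - \frac{5}{-12} = \left(-5\right) \left(- \frac{1}{12}\right) = \frac{5}{12} \approx 0.41667$)
$M = \frac{5}{12} \approx 0.41667$
$\left(-23 + M\right)^{2} = \left(-23 + \frac{5}{12}\right)^{2} = \left(- \frac{271}{12}\right)^{2} = \frac{73441}{144}$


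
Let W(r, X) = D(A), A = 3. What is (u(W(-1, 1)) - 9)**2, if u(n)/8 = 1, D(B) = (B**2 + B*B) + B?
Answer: 1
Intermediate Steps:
D(B) = B + 2*B**2 (D(B) = (B**2 + B**2) + B = 2*B**2 + B = B + 2*B**2)
W(r, X) = 21 (W(r, X) = 3*(1 + 2*3) = 3*(1 + 6) = 3*7 = 21)
u(n) = 8 (u(n) = 8*1 = 8)
(u(W(-1, 1)) - 9)**2 = (8 - 9)**2 = (-1)**2 = 1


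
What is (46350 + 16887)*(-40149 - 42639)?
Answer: -5235264756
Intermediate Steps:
(46350 + 16887)*(-40149 - 42639) = 63237*(-82788) = -5235264756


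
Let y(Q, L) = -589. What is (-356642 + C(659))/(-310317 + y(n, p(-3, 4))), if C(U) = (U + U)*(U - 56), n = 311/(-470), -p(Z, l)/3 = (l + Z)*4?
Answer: -219056/155453 ≈ -1.4091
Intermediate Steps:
p(Z, l) = -12*Z - 12*l (p(Z, l) = -3*(l + Z)*4 = -3*(Z + l)*4 = -3*(4*Z + 4*l) = -12*Z - 12*l)
n = -311/470 (n = 311*(-1/470) = -311/470 ≈ -0.66170)
C(U) = 2*U*(-56 + U) (C(U) = (2*U)*(-56 + U) = 2*U*(-56 + U))
(-356642 + C(659))/(-310317 + y(n, p(-3, 4))) = (-356642 + 2*659*(-56 + 659))/(-310317 - 589) = (-356642 + 2*659*603)/(-310906) = (-356642 + 794754)*(-1/310906) = 438112*(-1/310906) = -219056/155453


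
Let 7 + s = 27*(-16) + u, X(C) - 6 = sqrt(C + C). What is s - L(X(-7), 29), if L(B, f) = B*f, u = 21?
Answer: -592 - 29*I*sqrt(14) ≈ -592.0 - 108.51*I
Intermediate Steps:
X(C) = 6 + sqrt(2)*sqrt(C) (X(C) = 6 + sqrt(C + C) = 6 + sqrt(2*C) = 6 + sqrt(2)*sqrt(C))
s = -418 (s = -7 + (27*(-16) + 21) = -7 + (-432 + 21) = -7 - 411 = -418)
s - L(X(-7), 29) = -418 - (6 + sqrt(2)*sqrt(-7))*29 = -418 - (6 + sqrt(2)*(I*sqrt(7)))*29 = -418 - (6 + I*sqrt(14))*29 = -418 - (174 + 29*I*sqrt(14)) = -418 + (-174 - 29*I*sqrt(14)) = -592 - 29*I*sqrt(14)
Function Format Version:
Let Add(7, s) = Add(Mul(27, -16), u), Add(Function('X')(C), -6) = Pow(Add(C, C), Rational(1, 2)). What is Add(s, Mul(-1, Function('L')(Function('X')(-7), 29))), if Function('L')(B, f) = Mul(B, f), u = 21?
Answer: Add(-592, Mul(-29, I, Pow(14, Rational(1, 2)))) ≈ Add(-592.00, Mul(-108.51, I))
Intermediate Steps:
Function('X')(C) = Add(6, Mul(Pow(2, Rational(1, 2)), Pow(C, Rational(1, 2)))) (Function('X')(C) = Add(6, Pow(Add(C, C), Rational(1, 2))) = Add(6, Pow(Mul(2, C), Rational(1, 2))) = Add(6, Mul(Pow(2, Rational(1, 2)), Pow(C, Rational(1, 2)))))
s = -418 (s = Add(-7, Add(Mul(27, -16), 21)) = Add(-7, Add(-432, 21)) = Add(-7, -411) = -418)
Add(s, Mul(-1, Function('L')(Function('X')(-7), 29))) = Add(-418, Mul(-1, Mul(Add(6, Mul(Pow(2, Rational(1, 2)), Pow(-7, Rational(1, 2)))), 29))) = Add(-418, Mul(-1, Mul(Add(6, Mul(Pow(2, Rational(1, 2)), Mul(I, Pow(7, Rational(1, 2))))), 29))) = Add(-418, Mul(-1, Mul(Add(6, Mul(I, Pow(14, Rational(1, 2)))), 29))) = Add(-418, Mul(-1, Add(174, Mul(29, I, Pow(14, Rational(1, 2)))))) = Add(-418, Add(-174, Mul(-29, I, Pow(14, Rational(1, 2))))) = Add(-592, Mul(-29, I, Pow(14, Rational(1, 2))))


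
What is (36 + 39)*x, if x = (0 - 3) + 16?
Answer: 975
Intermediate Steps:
x = 13 (x = -3 + 16 = 13)
(36 + 39)*x = (36 + 39)*13 = 75*13 = 975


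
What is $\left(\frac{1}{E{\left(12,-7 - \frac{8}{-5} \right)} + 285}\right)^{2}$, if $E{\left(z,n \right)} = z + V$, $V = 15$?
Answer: $\frac{1}{97344} \approx 1.0273 \cdot 10^{-5}$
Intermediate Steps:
$E{\left(z,n \right)} = 15 + z$ ($E{\left(z,n \right)} = z + 15 = 15 + z$)
$\left(\frac{1}{E{\left(12,-7 - \frac{8}{-5} \right)} + 285}\right)^{2} = \left(\frac{1}{\left(15 + 12\right) + 285}\right)^{2} = \left(\frac{1}{27 + 285}\right)^{2} = \left(\frac{1}{312}\right)^{2} = \frac{1}{97344}$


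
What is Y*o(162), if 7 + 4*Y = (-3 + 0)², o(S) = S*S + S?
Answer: 13203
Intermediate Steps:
o(S) = S + S² (o(S) = S² + S = S + S²)
Y = ½ (Y = -7/4 + (-3 + 0)²/4 = -7/4 + (¼)*(-3)² = -7/4 + (¼)*9 = -7/4 + 9/4 = ½ ≈ 0.50000)
Y*o(162) = (162*(1 + 162))/2 = (162*163)/2 = (½)*26406 = 13203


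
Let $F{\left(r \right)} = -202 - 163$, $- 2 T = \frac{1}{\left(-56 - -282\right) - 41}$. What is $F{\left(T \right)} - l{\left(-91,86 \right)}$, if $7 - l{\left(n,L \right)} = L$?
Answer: $-286$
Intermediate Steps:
$l{\left(n,L \right)} = 7 - L$
$T = - \frac{1}{370}$ ($T = - \frac{1}{2 \left(\left(-56 - -282\right) - 41\right)} = - \frac{1}{2 \left(\left(-56 + 282\right) - 41\right)} = - \frac{1}{2 \left(226 - 41\right)} = - \frac{1}{2 \cdot 185} = \left(- \frac{1}{2}\right) \frac{1}{185} = - \frac{1}{370} \approx -0.0027027$)
$F{\left(r \right)} = -365$
$F{\left(T \right)} - l{\left(-91,86 \right)} = -365 - \left(7 - 86\right) = -365 - -79 = -365 + 79 = -286$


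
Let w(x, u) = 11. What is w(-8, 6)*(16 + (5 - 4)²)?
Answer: 187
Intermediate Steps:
w(-8, 6)*(16 + (5 - 4)²) = 11*(16 + (5 - 4)²) = 11*(16 + 1²) = 11*(16 + 1) = 11*17 = 187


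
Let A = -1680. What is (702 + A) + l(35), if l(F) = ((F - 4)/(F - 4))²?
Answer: -977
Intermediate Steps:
l(F) = 1 (l(F) = ((-4 + F)/(-4 + F))² = 1² = 1)
(702 + A) + l(35) = (702 - 1680) + 1 = -978 + 1 = -977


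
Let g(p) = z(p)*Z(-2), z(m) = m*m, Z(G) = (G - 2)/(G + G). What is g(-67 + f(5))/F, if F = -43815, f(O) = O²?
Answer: -588/14605 ≈ -0.040260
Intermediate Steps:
Z(G) = (-2 + G)/(2*G) (Z(G) = (-2 + G)/((2*G)) = (-2 + G)*(1/(2*G)) = (-2 + G)/(2*G))
z(m) = m²
g(p) = p² (g(p) = p²*((½)*(-2 - 2)/(-2)) = p²*((½)*(-½)*(-4)) = p²*1 = p²)
g(-67 + f(5))/F = (-67 + 5²)²/(-43815) = (-67 + 25)²*(-1/43815) = (-42)²*(-1/43815) = 1764*(-1/43815) = -588/14605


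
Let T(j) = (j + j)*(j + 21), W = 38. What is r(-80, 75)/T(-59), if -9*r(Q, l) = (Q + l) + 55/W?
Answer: 15/170392 ≈ 8.8032e-5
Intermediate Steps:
T(j) = 2*j*(21 + j) (T(j) = (2*j)*(21 + j) = 2*j*(21 + j))
r(Q, l) = -55/342 - Q/9 - l/9 (r(Q, l) = -((Q + l) + 55/38)/9 = -(55/38 + Q + l)/9 = -55/342 - Q/9 - l/9)
r(-80, 75)/T(-59) = (-55/342 - 1/9*(-80) - 1/9*75)/((2*(-59)*(21 - 59))) = (-55/342 + 80/9 - 25/3)/((2*(-59)*(-38))) = (15/38)/4484 = (15/38)*(1/4484) = 15/170392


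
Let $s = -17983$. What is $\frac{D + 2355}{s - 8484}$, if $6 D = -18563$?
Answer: $\frac{4433}{158802} \approx 0.027915$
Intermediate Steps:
$D = - \frac{18563}{6}$ ($D = \frac{1}{6} \left(-18563\right) = - \frac{18563}{6} \approx -3093.8$)
$\frac{D + 2355}{s - 8484} = \frac{- \frac{18563}{6} + 2355}{-17983 - 8484} = - \frac{4433}{6 \left(-26467\right)} = \left(- \frac{4433}{6}\right) \left(- \frac{1}{26467}\right) = \frac{4433}{158802}$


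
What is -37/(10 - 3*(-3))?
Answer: -37/19 ≈ -1.9474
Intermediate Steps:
-37/(10 - 3*(-3)) = -37/(10 + 9) = -37/19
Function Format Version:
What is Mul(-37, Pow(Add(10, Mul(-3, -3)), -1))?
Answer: Rational(-37, 19) ≈ -1.9474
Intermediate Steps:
Mul(-37, Pow(Add(10, Mul(-3, -3)), -1)) = Mul(-37, Pow(Add(10, 9), -1)) = Mul(-37, Pow(19, -1)) = Mul(-37, Rational(1, 19)) = Rational(-37, 19)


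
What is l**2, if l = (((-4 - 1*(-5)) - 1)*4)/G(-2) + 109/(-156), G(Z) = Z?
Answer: 11881/24336 ≈ 0.48821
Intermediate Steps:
l = -109/156 (l = (((-4 - 1*(-5)) - 1)*4)/(-2) + 109/(-156) = (((-4 + 5) - 1)*4)*(-1/2) + 109*(-1/156) = ((1 - 1)*4)*(-1/2) - 109/156 = (0*4)*(-1/2) - 109/156 = 0*(-1/2) - 109/156 = 0 - 109/156 = -109/156 ≈ -0.69872)
l**2 = (-109/156)**2 = 11881/24336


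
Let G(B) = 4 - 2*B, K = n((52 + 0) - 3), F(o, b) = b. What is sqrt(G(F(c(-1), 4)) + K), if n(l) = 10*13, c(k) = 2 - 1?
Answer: 3*sqrt(14) ≈ 11.225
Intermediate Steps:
c(k) = 1
n(l) = 130
K = 130
sqrt(G(F(c(-1), 4)) + K) = sqrt((4 - 2*4) + 130) = sqrt((4 - 8) + 130) = sqrt(-4 + 130) = sqrt(126) = 3*sqrt(14)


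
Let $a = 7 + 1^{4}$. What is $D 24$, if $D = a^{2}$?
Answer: $1536$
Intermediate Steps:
$a = 8$ ($a = 7 + 1 = 8$)
$D = 64$ ($D = 8^{2} = 64$)
$D 24 = 64 \cdot 24 = 1536$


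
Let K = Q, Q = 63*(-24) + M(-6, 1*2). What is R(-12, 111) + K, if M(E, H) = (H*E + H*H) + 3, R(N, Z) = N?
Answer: -1529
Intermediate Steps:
M(E, H) = 3 + H² + E*H (M(E, H) = (E*H + H²) + 3 = (H² + E*H) + 3 = 3 + H² + E*H)
Q = -1517 (Q = 63*(-24) + (3 + (1*2)² - 6*2) = -1512 + (3 + 2² - 6*2) = -1512 + (3 + 4 - 12) = -1512 - 5 = -1517)
K = -1517
R(-12, 111) + K = -12 - 1517 = -1529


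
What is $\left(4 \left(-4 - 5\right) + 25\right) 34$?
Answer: $-374$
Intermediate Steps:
$\left(4 \left(-4 - 5\right) + 25\right) 34 = \left(4 \left(-9\right) + 25\right) 34 = \left(-36 + 25\right) 34 = \left(-11\right) 34 = -374$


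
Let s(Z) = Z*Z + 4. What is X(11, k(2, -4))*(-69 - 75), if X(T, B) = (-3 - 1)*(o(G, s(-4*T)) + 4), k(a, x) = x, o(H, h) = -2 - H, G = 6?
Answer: -2304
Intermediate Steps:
s(Z) = 4 + Z² (s(Z) = Z² + 4 = 4 + Z²)
X(T, B) = 16 (X(T, B) = (-3 - 1)*((-2 - 1*6) + 4) = -4*((-2 - 6) + 4) = -4*(-8 + 4) = -4*(-4) = 16)
X(11, k(2, -4))*(-69 - 75) = 16*(-69 - 75) = 16*(-144) = -2304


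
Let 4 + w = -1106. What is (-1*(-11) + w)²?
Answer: 1207801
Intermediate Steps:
w = -1110 (w = -4 - 1106 = -1110)
(-1*(-11) + w)² = (-1*(-11) - 1110)² = (11 - 1110)² = (-1099)² = 1207801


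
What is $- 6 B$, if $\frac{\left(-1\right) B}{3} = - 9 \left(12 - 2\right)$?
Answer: $-1620$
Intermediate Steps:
$B = 270$ ($B = - 3 \left(- 9 \left(12 - 2\right)\right) = - 3 \left(\left(-9\right) 10\right) = \left(-3\right) \left(-90\right) = 270$)
$- 6 B = \left(-6\right) 270 = -1620$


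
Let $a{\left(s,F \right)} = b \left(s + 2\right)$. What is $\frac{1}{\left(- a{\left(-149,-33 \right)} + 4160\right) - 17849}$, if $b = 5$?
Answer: $- \frac{1}{12954} \approx -7.7196 \cdot 10^{-5}$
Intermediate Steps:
$a{\left(s,F \right)} = 10 + 5 s$ ($a{\left(s,F \right)} = 5 \left(s + 2\right) = 5 \left(2 + s\right) = 10 + 5 s$)
$\frac{1}{\left(- a{\left(-149,-33 \right)} + 4160\right) - 17849} = \frac{1}{\left(- (10 + 5 \left(-149\right)) + 4160\right) - 17849} = \frac{1}{\left(- (10 - 745) + 4160\right) - 17849} = \frac{1}{\left(\left(-1\right) \left(-735\right) + 4160\right) - 17849} = \frac{1}{\left(735 + 4160\right) - 17849} = \frac{1}{4895 - 17849} = \frac{1}{-12954} = - \frac{1}{12954}$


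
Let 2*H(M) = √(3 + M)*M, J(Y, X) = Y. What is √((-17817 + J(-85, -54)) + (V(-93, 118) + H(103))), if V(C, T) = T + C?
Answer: √(-71508 + 206*√106)/2 ≈ 131.71*I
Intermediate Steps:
V(C, T) = C + T
H(M) = M*√(3 + M)/2 (H(M) = (√(3 + M)*M)/2 = (M*√(3 + M))/2 = M*√(3 + M)/2)
√((-17817 + J(-85, -54)) + (V(-93, 118) + H(103))) = √((-17817 - 85) + ((-93 + 118) + (½)*103*√(3 + 103))) = √(-17902 + (25 + (½)*103*√106)) = √(-17902 + (25 + 103*√106/2)) = √(-17877 + 103*√106/2)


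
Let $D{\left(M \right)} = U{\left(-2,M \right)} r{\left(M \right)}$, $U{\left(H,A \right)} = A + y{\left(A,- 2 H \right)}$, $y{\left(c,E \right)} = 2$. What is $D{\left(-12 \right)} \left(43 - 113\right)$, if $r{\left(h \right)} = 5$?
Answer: $3500$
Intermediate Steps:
$U{\left(H,A \right)} = 2 + A$ ($U{\left(H,A \right)} = A + 2 = 2 + A$)
$D{\left(M \right)} = 10 + 5 M$ ($D{\left(M \right)} = \left(2 + M\right) 5 = 10 + 5 M$)
$D{\left(-12 \right)} \left(43 - 113\right) = \left(10 + 5 \left(-12\right)\right) \left(43 - 113\right) = \left(10 - 60\right) \left(-70\right) = \left(-50\right) \left(-70\right) = 3500$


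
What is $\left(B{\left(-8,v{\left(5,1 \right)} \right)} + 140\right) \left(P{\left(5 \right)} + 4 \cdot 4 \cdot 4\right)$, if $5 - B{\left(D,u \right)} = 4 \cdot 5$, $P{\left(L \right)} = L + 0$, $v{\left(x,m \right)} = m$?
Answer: $8625$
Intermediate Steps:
$P{\left(L \right)} = L$
$B{\left(D,u \right)} = -15$ ($B{\left(D,u \right)} = 5 - 4 \cdot 5 = 5 - 20 = -15$)
$\left(B{\left(-8,v{\left(5,1 \right)} \right)} + 140\right) \left(P{\left(5 \right)} + 4 \cdot 4 \cdot 4\right) = \left(-15 + 140\right) \left(5 + 4 \cdot 4 \cdot 4\right) = 125 \left(5 + 16 \cdot 4\right) = 125 \left(5 + 64\right) = 125 \cdot 69 = 8625$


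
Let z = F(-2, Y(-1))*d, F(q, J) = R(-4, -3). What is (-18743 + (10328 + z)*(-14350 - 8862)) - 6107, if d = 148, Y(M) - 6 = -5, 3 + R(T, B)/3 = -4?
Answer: -167615490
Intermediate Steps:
R(T, B) = -21 (R(T, B) = -9 + 3*(-4) = -9 - 12 = -21)
Y(M) = 1 (Y(M) = 6 - 5 = 1)
F(q, J) = -21
z = -3108 (z = -21*148 = -3108)
(-18743 + (10328 + z)*(-14350 - 8862)) - 6107 = (-18743 + (10328 - 3108)*(-14350 - 8862)) - 6107 = (-18743 + 7220*(-23212)) - 6107 = (-18743 - 167590640) - 6107 = -167609383 - 6107 = -167615490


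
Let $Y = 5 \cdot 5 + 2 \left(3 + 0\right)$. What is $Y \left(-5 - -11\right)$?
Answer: $186$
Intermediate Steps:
$Y = 31$ ($Y = 25 + 2 \cdot 3 = 25 + 6 = 31$)
$Y \left(-5 - -11\right) = 31 \left(-5 - -11\right) = 31 \left(-5 + \left(-13 + 24\right)\right) = 31 \left(-5 + 11\right) = 31 \cdot 6 = 186$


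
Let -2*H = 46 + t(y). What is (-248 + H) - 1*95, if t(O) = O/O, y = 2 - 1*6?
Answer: -733/2 ≈ -366.50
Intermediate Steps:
y = -4 (y = 2 - 6 = -4)
t(O) = 1
H = -47/2 (H = -(46 + 1)/2 = -½*47 = -47/2 ≈ -23.500)
(-248 + H) - 1*95 = (-248 - 47/2) - 1*95 = -543/2 - 95 = -733/2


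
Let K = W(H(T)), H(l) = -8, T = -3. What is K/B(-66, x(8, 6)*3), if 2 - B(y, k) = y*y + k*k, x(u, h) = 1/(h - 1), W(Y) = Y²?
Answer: -1600/108859 ≈ -0.014698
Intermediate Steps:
x(u, h) = 1/(-1 + h)
B(y, k) = 2 - k² - y² (B(y, k) = 2 - (y*y + k*k) = 2 - (y² + k²) = 2 - (k² + y²) = 2 + (-k² - y²) = 2 - k² - y²)
K = 64 (K = (-8)² = 64)
K/B(-66, x(8, 6)*3) = 64/(2 - (3/(-1 + 6))² - 1*(-66)²) = 64/(2 - (3/5)² - 1*4356) = 64/(2 - ((⅕)*3)² - 4356) = 64/(2 - (⅗)² - 4356) = 64/(2 - 1*9/25 - 4356) = 64/(2 - 9/25 - 4356) = 64/(-108859/25) = 64*(-25/108859) = -1600/108859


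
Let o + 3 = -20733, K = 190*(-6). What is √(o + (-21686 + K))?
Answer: I*√43562 ≈ 208.72*I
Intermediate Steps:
K = -1140
o = -20736 (o = -3 - 20733 = -20736)
√(o + (-21686 + K)) = √(-20736 + (-21686 - 1140)) = √(-20736 - 22826) = √(-43562) = I*√43562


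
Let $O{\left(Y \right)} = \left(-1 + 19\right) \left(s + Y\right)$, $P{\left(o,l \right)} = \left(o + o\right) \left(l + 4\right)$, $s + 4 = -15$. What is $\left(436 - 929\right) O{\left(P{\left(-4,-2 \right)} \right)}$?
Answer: $310590$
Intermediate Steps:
$s = -19$ ($s = -4 - 15 = -19$)
$P{\left(o,l \right)} = 2 o \left(4 + l\right)$
$O{\left(Y \right)} = -342 + 18 Y$ ($O{\left(Y \right)} = \left(-1 + 19\right) \left(-19 + Y\right) = 18 \left(-19 + Y\right) = -342 + 18 Y$)
$\left(436 - 929\right) O{\left(P{\left(-4,-2 \right)} \right)} = \left(436 - 929\right) \left(-342 + 18 \cdot 2 \left(-4\right) \left(4 - 2\right)\right) = - 493 \left(-342 + 18 \cdot 2 \left(-4\right) 2\right) = - 493 \left(-342 + 18 \left(-16\right)\right) = - 493 \left(-342 - 288\right) = \left(-493\right) \left(-630\right) = 310590$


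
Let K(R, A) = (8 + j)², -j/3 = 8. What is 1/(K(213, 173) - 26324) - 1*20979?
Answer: -546880573/26068 ≈ -20979.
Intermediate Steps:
j = -24 (j = -3*8 = -24)
K(R, A) = 256 (K(R, A) = (8 - 24)² = (-16)² = 256)
1/(K(213, 173) - 26324) - 1*20979 = 1/(256 - 26324) - 1*20979 = 1/(-26068) - 20979 = -1/26068 - 20979 = -546880573/26068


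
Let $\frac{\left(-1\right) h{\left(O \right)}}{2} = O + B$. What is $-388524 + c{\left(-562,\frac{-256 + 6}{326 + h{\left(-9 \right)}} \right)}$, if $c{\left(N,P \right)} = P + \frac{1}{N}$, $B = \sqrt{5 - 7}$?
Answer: $- \frac{3230064825277}{8313666} - \frac{125 i \sqrt{2}}{29586} \approx -3.8852 \cdot 10^{5} - 0.005975 i$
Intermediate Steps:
$B = i \sqrt{2}$ ($B = \sqrt{-2} = i \sqrt{2} \approx 1.4142 i$)
$h{\left(O \right)} = - 2 O - 2 i \sqrt{2}$ ($h{\left(O \right)} = - 2 \left(O + i \sqrt{2}\right) = - 2 O - 2 i \sqrt{2}$)
$-388524 + c{\left(-562,\frac{-256 + 6}{326 + h{\left(-9 \right)}} \right)} = -388524 + \left(\frac{-256 + 6}{326 - \left(-18 + 2 i \sqrt{2}\right)} + \frac{1}{-562}\right) = -388524 - \left(\frac{1}{562} + \frac{250}{326 + \left(18 - 2 i \sqrt{2}\right)}\right) = -388524 - \left(\frac{1}{562} + \frac{250}{344 - 2 i \sqrt{2}}\right) = - \frac{218350489}{562} - \frac{250}{344 - 2 i \sqrt{2}}$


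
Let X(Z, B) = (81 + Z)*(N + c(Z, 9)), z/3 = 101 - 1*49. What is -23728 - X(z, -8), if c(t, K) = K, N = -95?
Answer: -3346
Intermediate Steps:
z = 156 (z = 3*(101 - 1*49) = 3*(101 - 49) = 3*52 = 156)
X(Z, B) = -6966 - 86*Z (X(Z, B) = (81 + Z)*(-95 + 9) = (81 + Z)*(-86) = -6966 - 86*Z)
-23728 - X(z, -8) = -23728 - (-6966 - 86*156) = -23728 - (-6966 - 13416) = -23728 - 1*(-20382) = -23728 + 20382 = -3346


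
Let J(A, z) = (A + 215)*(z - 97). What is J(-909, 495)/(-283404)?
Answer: 69053/70851 ≈ 0.97462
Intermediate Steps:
J(A, z) = (-97 + z)*(215 + A) (J(A, z) = (215 + A)*(-97 + z) = (-97 + z)*(215 + A))
J(-909, 495)/(-283404) = (-20855 - 97*(-909) + 215*495 - 909*495)/(-283404) = (-20855 + 88173 + 106425 - 449955)*(-1/283404) = -276212*(-1/283404) = 69053/70851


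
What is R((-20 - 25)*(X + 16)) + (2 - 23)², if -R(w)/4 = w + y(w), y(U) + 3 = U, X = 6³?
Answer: 83973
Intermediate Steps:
X = 216
y(U) = -3 + U
R(w) = 12 - 8*w (R(w) = -4*(w + (-3 + w)) = -4*(-3 + 2*w) = 12 - 8*w)
R((-20 - 25)*(X + 16)) + (2 - 23)² = (12 - 8*(-20 - 25)*(216 + 16)) + (2 - 23)² = (12 - (-360)*232) + (-21)² = (12 - 8*(-10440)) + 441 = (12 + 83520) + 441 = 83532 + 441 = 83973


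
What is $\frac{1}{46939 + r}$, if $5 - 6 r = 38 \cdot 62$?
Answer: $\frac{6}{279283} \approx 2.1484 \cdot 10^{-5}$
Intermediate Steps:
$r = - \frac{2351}{6}$ ($r = \frac{5}{6} - \frac{38 \cdot 62}{6} = \frac{5}{6} - \frac{1178}{3} = - \frac{2351}{6} \approx -391.83$)
$\frac{1}{46939 + r} = \frac{1}{46939 - \frac{2351}{6}} = \frac{1}{\frac{279283}{6}} = \frac{6}{279283}$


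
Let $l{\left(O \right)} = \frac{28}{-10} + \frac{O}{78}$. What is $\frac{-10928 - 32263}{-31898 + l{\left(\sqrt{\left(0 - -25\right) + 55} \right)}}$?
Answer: $\frac{13097972223180}{9674140267459} + \frac{42111225 \sqrt{5}}{19348280534918} \approx 1.3539$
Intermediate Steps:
$l{\left(O \right)} = - \frac{14}{5} + \frac{O}{78}$ ($l{\left(O \right)} = 28 \left(- \frac{1}{10}\right) + O \frac{1}{78} = - \frac{14}{5} + \frac{O}{78}$)
$\frac{-10928 - 32263}{-31898 + l{\left(\sqrt{\left(0 - -25\right) + 55} \right)}} = \frac{-10928 - 32263}{-31898 - \left(\frac{14}{5} - \frac{\sqrt{\left(0 - -25\right) + 55}}{78}\right)} = - \frac{43191}{-31898 - \left(\frac{14}{5} - \frac{\sqrt{\left(0 + 25\right) + 55}}{78}\right)} = - \frac{43191}{-31898 - \left(\frac{14}{5} - \frac{\sqrt{25 + 55}}{78}\right)} = - \frac{43191}{-31898 - \left(\frac{14}{5} - \frac{\sqrt{80}}{78}\right)} = - \frac{43191}{-31898 - \left(\frac{14}{5} - \frac{4 \sqrt{5}}{78}\right)} = - \frac{43191}{-31898 - \left(\frac{14}{5} - \frac{2 \sqrt{5}}{39}\right)} = - \frac{43191}{- \frac{159504}{5} + \frac{2 \sqrt{5}}{39}}$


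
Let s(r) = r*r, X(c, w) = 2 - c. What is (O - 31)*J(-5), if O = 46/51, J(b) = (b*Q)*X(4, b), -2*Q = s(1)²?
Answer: 7675/51 ≈ 150.49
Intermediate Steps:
s(r) = r²
Q = -½ (Q = -(1²)²/2 = -½*1² = -½*1 = -½ ≈ -0.50000)
J(b) = b (J(b) = (b*(-½))*(2 - 1*4) = (-b/2)*(2 - 4) = -b/2*(-2) = b)
O = 46/51 (O = 46*(1/51) = 46/51 ≈ 0.90196)
(O - 31)*J(-5) = (46/51 - 31)*(-5) = -1535/51*(-5) = 7675/51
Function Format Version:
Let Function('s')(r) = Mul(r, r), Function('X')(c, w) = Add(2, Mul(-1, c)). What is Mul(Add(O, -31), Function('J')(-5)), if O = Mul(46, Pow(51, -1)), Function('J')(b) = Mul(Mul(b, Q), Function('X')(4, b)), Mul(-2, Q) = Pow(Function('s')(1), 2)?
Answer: Rational(7675, 51) ≈ 150.49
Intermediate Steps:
Function('s')(r) = Pow(r, 2)
Q = Rational(-1, 2) (Q = Mul(Rational(-1, 2), Pow(Pow(1, 2), 2)) = Mul(Rational(-1, 2), Pow(1, 2)) = Mul(Rational(-1, 2), 1) = Rational(-1, 2) ≈ -0.50000)
Function('J')(b) = b (Function('J')(b) = Mul(Mul(b, Rational(-1, 2)), Add(2, Mul(-1, 4))) = Mul(Mul(Rational(-1, 2), b), Add(2, -4)) = Mul(Mul(Rational(-1, 2), b), -2) = b)
O = Rational(46, 51) (O = Mul(46, Rational(1, 51)) = Rational(46, 51) ≈ 0.90196)
Mul(Add(O, -31), Function('J')(-5)) = Mul(Add(Rational(46, 51), -31), -5) = Mul(Rational(-1535, 51), -5) = Rational(7675, 51)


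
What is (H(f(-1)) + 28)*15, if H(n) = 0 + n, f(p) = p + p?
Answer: 390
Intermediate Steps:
f(p) = 2*p
H(n) = n
(H(f(-1)) + 28)*15 = (2*(-1) + 28)*15 = (-2 + 28)*15 = 26*15 = 390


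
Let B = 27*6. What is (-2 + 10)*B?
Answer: 1296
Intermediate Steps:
B = 162
(-2 + 10)*B = (-2 + 10)*162 = 8*162 = 1296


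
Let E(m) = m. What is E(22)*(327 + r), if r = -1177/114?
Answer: 397111/57 ≈ 6966.9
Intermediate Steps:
r = -1177/114 (r = -1177*1/114 = -1177/114 ≈ -10.325)
E(22)*(327 + r) = 22*(327 - 1177/114) = 22*(36101/114) = 397111/57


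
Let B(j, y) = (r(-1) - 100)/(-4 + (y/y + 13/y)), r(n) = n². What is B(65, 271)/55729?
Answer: 26829/44583200 ≈ 0.00060177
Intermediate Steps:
B(j, y) = -99/(-3 + 13/y) (B(j, y) = ((-1)² - 100)/(-4 + (y/y + 13/y)) = (1 - 100)/(-4 + (1 + 13/y)) = -99/(-3 + 13/y))
B(65, 271)/55729 = (99*271/(-13 + 3*271))/55729 = (99*271/(-13 + 813))*(1/55729) = (99*271/800)*(1/55729) = (99*271*(1/800))*(1/55729) = (26829/800)*(1/55729) = 26829/44583200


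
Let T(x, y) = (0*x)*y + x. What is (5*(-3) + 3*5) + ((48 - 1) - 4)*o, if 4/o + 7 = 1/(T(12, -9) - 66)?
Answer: -9288/379 ≈ -24.507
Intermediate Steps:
T(x, y) = x (T(x, y) = 0*y + x = 0 + x = x)
o = -216/379 (o = 4/(-7 + 1/(12 - 66)) = 4/(-7 + 1/(-54)) = 4/(-7 - 1/54) = 4/(-379/54) = 4*(-54/379) = -216/379 ≈ -0.56992)
(5*(-3) + 3*5) + ((48 - 1) - 4)*o = (5*(-3) + 3*5) + ((48 - 1) - 4)*(-216/379) = (-15 + 15) + (47 - 4)*(-216/379) = 0 + 43*(-216/379) = 0 - 9288/379 = -9288/379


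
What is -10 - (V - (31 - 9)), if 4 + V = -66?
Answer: 82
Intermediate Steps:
V = -70 (V = -4 - 66 = -70)
-10 - (V - (31 - 9)) = -10 - (-70 - (31 - 9)) = -10 - (-70 - 1*22) = -10 - (-70 - 22) = -10 - 1*(-92) = -10 + 92 = 82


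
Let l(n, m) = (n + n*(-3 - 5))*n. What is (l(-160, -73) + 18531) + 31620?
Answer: -129049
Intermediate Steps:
l(n, m) = -7*n² (l(n, m) = (n + n*(-8))*n = (n - 8*n)*n = (-7*n)*n = -7*n²)
(l(-160, -73) + 18531) + 31620 = (-7*(-160)² + 18531) + 31620 = (-7*25600 + 18531) + 31620 = (-179200 + 18531) + 31620 = -160669 + 31620 = -129049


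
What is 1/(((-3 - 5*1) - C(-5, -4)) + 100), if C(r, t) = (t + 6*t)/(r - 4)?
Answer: 9/800 ≈ 0.011250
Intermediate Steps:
C(r, t) = 7*t/(-4 + r) (C(r, t) = (7*t)/(-4 + r) = 7*t/(-4 + r))
1/(((-3 - 5*1) - C(-5, -4)) + 100) = 1/(((-3 - 5*1) - 7*(-4)/(-4 - 5)) + 100) = 1/(((-3 - 5) - 7*(-4)/(-9)) + 100) = 1/((-8 - 7*(-4)*(-1)/9) + 100) = 1/((-8 - 1*28/9) + 100) = 1/((-8 - 28/9) + 100) = 1/(-100/9 + 100) = 1/(800/9) = 9/800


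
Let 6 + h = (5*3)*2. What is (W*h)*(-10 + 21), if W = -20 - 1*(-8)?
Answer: -3168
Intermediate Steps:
W = -12 (W = -20 + 8 = -12)
h = 24 (h = -6 + (5*3)*2 = -6 + 15*2 = -6 + 30 = 24)
(W*h)*(-10 + 21) = (-12*24)*(-10 + 21) = -288*11 = -3168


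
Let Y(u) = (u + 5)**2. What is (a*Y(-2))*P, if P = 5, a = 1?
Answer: 45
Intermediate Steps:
Y(u) = (5 + u)**2
(a*Y(-2))*P = (1*(5 - 2)**2)*5 = (1*3**2)*5 = (1*9)*5 = 9*5 = 45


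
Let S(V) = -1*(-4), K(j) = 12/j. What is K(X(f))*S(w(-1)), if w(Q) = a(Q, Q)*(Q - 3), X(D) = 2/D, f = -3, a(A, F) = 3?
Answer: -72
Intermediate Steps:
w(Q) = -9 + 3*Q (w(Q) = 3*(Q - 3) = 3*(-3 + Q) = -9 + 3*Q)
S(V) = 4
K(X(f))*S(w(-1)) = (12/((2/(-3))))*4 = (12/((2*(-⅓))))*4 = (12/(-⅔))*4 = (12*(-3/2))*4 = -18*4 = -72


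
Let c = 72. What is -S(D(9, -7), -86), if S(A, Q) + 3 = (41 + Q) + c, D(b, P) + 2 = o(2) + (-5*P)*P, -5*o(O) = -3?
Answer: -24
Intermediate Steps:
o(O) = ⅗ (o(O) = -⅕*(-3) = ⅗)
D(b, P) = -7/5 - 5*P² (D(b, P) = -2 + (⅗ + (-5*P)*P) = -2 + (⅗ - 5*P²) = -7/5 - 5*P²)
S(A, Q) = 110 + Q (S(A, Q) = -3 + ((41 + Q) + 72) = -3 + (113 + Q) = 110 + Q)
-S(D(9, -7), -86) = -(110 - 86) = -1*24 = -24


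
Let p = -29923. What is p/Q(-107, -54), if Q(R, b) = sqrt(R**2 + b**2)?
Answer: -29923*sqrt(85)/1105 ≈ -249.66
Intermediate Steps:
p/Q(-107, -54) = -29923/sqrt((-107)**2 + (-54)**2) = -29923/sqrt(11449 + 2916) = -29923*sqrt(85)/1105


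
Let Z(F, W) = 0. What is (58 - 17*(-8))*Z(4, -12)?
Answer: 0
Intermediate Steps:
(58 - 17*(-8))*Z(4, -12) = (58 - 17*(-8))*0 = (58 + 136)*0 = 194*0 = 0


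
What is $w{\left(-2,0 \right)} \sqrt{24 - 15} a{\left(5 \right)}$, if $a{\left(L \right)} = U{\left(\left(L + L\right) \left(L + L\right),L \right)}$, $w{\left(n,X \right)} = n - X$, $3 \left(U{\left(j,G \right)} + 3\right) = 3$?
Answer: $12$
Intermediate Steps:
$U{\left(j,G \right)} = -2$ ($U{\left(j,G \right)} = -3 + \frac{1}{3} \cdot 3 = -3 + 1 = -2$)
$a{\left(L \right)} = -2$
$w{\left(-2,0 \right)} \sqrt{24 - 15} a{\left(5 \right)} = \left(-2 - 0\right) \sqrt{24 - 15} \left(-2\right) = \left(-2 + 0\right) \sqrt{9} \left(-2\right) = \left(-2\right) 3 \left(-2\right) = \left(-6\right) \left(-2\right) = 12$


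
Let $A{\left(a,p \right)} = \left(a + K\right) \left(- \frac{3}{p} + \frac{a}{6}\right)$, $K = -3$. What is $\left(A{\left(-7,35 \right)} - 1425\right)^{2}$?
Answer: $\frac{879834244}{441} \approx 1.9951 \cdot 10^{6}$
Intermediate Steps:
$A{\left(a,p \right)} = \left(-3 + a\right) \left(- \frac{3}{p} + \frac{a}{6}\right)$ ($A{\left(a,p \right)} = \left(a - 3\right) \left(- \frac{3}{p} + \frac{a}{6}\right) = \left(-3 + a\right) \left(- \frac{3}{p} + a \frac{1}{6}\right) = \left(-3 + a\right) \left(- \frac{3}{p} + \frac{a}{6}\right)$)
$\left(A{\left(-7,35 \right)} - 1425\right)^{2} = \left(\frac{54 - -126 - 245 \left(-3 - 7\right)}{6 \cdot 35} - 1425\right)^{2} = \left(\frac{1}{6} \cdot \frac{1}{35} \left(54 + 126 - 245 \left(-10\right)\right) - 1425\right)^{2} = \left(\frac{1}{6} \cdot \frac{1}{35} \left(54 + 126 + 2450\right) - 1425\right)^{2} = \left(\frac{1}{6} \cdot \frac{1}{35} \cdot 2630 - 1425\right)^{2} = \left(\frac{263}{21} - 1425\right)^{2} = \left(- \frac{29662}{21}\right)^{2} = \frac{879834244}{441}$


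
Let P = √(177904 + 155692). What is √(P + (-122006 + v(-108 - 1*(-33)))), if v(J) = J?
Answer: √(-122081 + 2*√83399) ≈ 348.57*I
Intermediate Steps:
P = 2*√83399 (P = √333596 = 2*√83399 ≈ 577.58)
√(P + (-122006 + v(-108 - 1*(-33)))) = √(2*√83399 + (-122006 + (-108 - 1*(-33)))) = √(2*√83399 + (-122006 + (-108 + 33))) = √(2*√83399 + (-122006 - 75)) = √(2*√83399 - 122081) = √(-122081 + 2*√83399)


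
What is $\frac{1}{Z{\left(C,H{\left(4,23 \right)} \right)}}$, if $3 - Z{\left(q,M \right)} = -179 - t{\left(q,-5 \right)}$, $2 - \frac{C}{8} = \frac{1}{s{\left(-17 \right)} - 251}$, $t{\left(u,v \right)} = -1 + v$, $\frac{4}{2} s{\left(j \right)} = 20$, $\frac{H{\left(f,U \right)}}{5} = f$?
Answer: $\frac{1}{176} \approx 0.0056818$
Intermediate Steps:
$H{\left(f,U \right)} = 5 f$
$s{\left(j \right)} = 10$ ($s{\left(j \right)} = \frac{1}{2} \cdot 20 = 10$)
$C = \frac{3864}{241}$ ($C = 16 - \frac{8}{10 - 251} = 16 - \frac{8}{-241} = 16 - - \frac{8}{241} = 16 + \frac{8}{241} = \frac{3864}{241} \approx 16.033$)
$Z{\left(q,M \right)} = 176$ ($Z{\left(q,M \right)} = 3 - \left(-179 - \left(-1 - 5\right)\right) = 3 - \left(-179 - -6\right) = 3 - \left(-179 + 6\right) = 3 - -173 = 3 + 173 = 176$)
$\frac{1}{Z{\left(C,H{\left(4,23 \right)} \right)}} = \frac{1}{176}$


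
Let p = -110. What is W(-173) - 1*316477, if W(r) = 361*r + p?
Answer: -379040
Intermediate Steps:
W(r) = -110 + 361*r (W(r) = 361*r - 110 = -110 + 361*r)
W(-173) - 1*316477 = (-110 + 361*(-173)) - 1*316477 = (-110 - 62453) - 316477 = -62563 - 316477 = -379040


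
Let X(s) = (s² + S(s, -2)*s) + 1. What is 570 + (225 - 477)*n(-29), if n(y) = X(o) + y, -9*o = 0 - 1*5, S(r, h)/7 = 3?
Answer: 41474/9 ≈ 4608.2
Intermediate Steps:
S(r, h) = 21 (S(r, h) = 7*3 = 21)
o = 5/9 (o = -(0 - 1*5)/9 = -(0 - 5)/9 = -⅑*(-5) = 5/9 ≈ 0.55556)
X(s) = 1 + s² + 21*s (X(s) = (s² + 21*s) + 1 = 1 + s² + 21*s)
n(y) = 1051/81 + y (n(y) = (1 + (5/9)² + 21*(5/9)) + y = (1 + 25/81 + 35/3) + y = 1051/81 + y)
570 + (225 - 477)*n(-29) = 570 + (225 - 477)*(1051/81 - 29) = 570 - 252*(-1298/81) = 570 + 36344/9 = 41474/9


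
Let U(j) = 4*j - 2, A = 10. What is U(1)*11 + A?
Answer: 32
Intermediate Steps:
U(j) = -2 + 4*j
U(1)*11 + A = (-2 + 4*1)*11 + 10 = (-2 + 4)*11 + 10 = 2*11 + 10 = 22 + 10 = 32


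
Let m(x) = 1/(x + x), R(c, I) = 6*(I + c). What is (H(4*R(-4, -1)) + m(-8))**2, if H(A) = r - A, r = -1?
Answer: 3621409/256 ≈ 14146.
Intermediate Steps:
R(c, I) = 6*I + 6*c
m(x) = 1/(2*x)
H(A) = -1 - A
(H(4*R(-4, -1)) + m(-8))**2 = ((-1 - 4*(6*(-1) + 6*(-4))) + (1/2)/(-8))**2 = ((-1 - 4*(-6 - 24)) + (1/2)*(-1/8))**2 = ((-1 - 4*(-30)) - 1/16)**2 = ((-1 - 1*(-120)) - 1/16)**2 = ((-1 + 120) - 1/16)**2 = (119 - 1/16)**2 = (1903/16)**2 = 3621409/256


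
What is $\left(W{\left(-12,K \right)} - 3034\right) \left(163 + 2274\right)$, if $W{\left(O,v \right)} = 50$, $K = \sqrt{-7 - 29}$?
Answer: $-7272008$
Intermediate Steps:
$K = 6 i$ ($K = \sqrt{-36} = 6 i \approx 6.0 i$)
$\left(W{\left(-12,K \right)} - 3034\right) \left(163 + 2274\right) = \left(50 - 3034\right) \left(163 + 2274\right) = \left(-2984\right) 2437 = -7272008$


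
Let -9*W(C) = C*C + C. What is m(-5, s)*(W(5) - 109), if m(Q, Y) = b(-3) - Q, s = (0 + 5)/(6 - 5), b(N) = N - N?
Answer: -1685/3 ≈ -561.67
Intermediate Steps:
b(N) = 0
W(C) = -C/9 - C²/9 (W(C) = -(C*C + C)/9 = -(C² + C)/9 = -(C + C²)/9 = -C/9 - C²/9)
s = 5 (s = 5/1 = 5*1 = 5)
m(Q, Y) = -Q (m(Q, Y) = 0 - Q = -Q)
m(-5, s)*(W(5) - 109) = (-1*(-5))*(-⅑*5*(1 + 5) - 109) = 5*(-⅑*5*6 - 109) = 5*(-10/3 - 109) = 5*(-337/3) = -1685/3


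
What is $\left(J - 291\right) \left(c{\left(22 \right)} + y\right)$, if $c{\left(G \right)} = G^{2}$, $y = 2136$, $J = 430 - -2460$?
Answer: $6809380$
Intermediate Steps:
$J = 2890$ ($J = 430 + 2460 = 2890$)
$\left(J - 291\right) \left(c{\left(22 \right)} + y\right) = \left(2890 - 291\right) \left(22^{2} + 2136\right) = 2599 \left(484 + 2136\right) = 2599 \cdot 2620 = 6809380$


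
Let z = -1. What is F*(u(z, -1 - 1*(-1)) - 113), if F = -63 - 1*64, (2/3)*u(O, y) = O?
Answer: 29083/2 ≈ 14542.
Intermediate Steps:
u(O, y) = 3*O/2
F = -127 (F = -63 - 64 = -127)
F*(u(z, -1 - 1*(-1)) - 113) = -127*((3/2)*(-1) - 113) = -127*(-3/2 - 113) = -127*(-229/2) = 29083/2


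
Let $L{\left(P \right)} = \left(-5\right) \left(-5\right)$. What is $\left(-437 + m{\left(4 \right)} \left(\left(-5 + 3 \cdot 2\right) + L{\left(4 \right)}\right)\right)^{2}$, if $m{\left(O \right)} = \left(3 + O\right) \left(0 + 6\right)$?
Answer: $429025$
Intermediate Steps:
$L{\left(P \right)} = 25$
$m{\left(O \right)} = 18 + 6 O$ ($m{\left(O \right)} = \left(3 + O\right) 6 = 18 + 6 O$)
$\left(-437 + m{\left(4 \right)} \left(\left(-5 + 3 \cdot 2\right) + L{\left(4 \right)}\right)\right)^{2} = \left(-437 + \left(18 + 6 \cdot 4\right) \left(\left(-5 + 3 \cdot 2\right) + 25\right)\right)^{2} = \left(-437 + \left(18 + 24\right) \left(\left(-5 + 6\right) + 25\right)\right)^{2} = \left(-437 + 42 \left(1 + 25\right)\right)^{2} = \left(-437 + 42 \cdot 26\right)^{2} = \left(-437 + 1092\right)^{2} = 655^{2} = 429025$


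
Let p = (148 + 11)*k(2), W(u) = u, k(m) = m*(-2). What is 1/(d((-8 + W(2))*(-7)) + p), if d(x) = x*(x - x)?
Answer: -1/636 ≈ -0.0015723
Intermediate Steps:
k(m) = -2*m
d(x) = 0 (d(x) = x*0 = 0)
p = -636 (p = (148 + 11)*(-2*2) = 159*(-4) = -636)
1/(d((-8 + W(2))*(-7)) + p) = 1/(0 - 636) = 1/(-636) = -1/636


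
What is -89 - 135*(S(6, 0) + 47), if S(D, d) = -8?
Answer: -5354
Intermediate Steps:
-89 - 135*(S(6, 0) + 47) = -89 - 135*(-8 + 47) = -89 - 135*39 = -89 - 5265 = -5354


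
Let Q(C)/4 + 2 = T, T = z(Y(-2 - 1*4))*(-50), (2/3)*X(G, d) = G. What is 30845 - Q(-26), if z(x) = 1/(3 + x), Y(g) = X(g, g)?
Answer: 92459/3 ≈ 30820.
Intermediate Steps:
X(G, d) = 3*G/2
Y(g) = 3*g/2
T = 25/3 (T = -50/(3 + 3*(-2 - 1*4)/2) = -50/(3 + 3*(-2 - 4)/2) = -50/(3 + (3/2)*(-6)) = -50/(3 - 9) = -50/(-6) = -⅙*(-50) = 25/3 ≈ 8.3333)
Q(C) = 76/3 (Q(C) = -8 + 4*(25/3) = -8 + 100/3 = 76/3)
30845 - Q(-26) = 30845 - 1*76/3 = 30845 - 76/3 = 92459/3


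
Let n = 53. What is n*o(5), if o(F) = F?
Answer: 265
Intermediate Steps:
n*o(5) = 53*5 = 265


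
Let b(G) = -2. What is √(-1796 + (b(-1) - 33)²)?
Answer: I*√571 ≈ 23.896*I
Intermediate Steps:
√(-1796 + (b(-1) - 33)²) = √(-1796 + (-2 - 33)²) = √(-1796 + (-35)²) = √(-1796 + 1225) = √(-571) = I*√571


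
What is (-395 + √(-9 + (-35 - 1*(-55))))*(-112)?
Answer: 44240 - 112*√11 ≈ 43869.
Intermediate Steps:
(-395 + √(-9 + (-35 - 1*(-55))))*(-112) = (-395 + √(-9 + (-35 + 55)))*(-112) = (-395 + √(-9 + 20))*(-112) = (-395 + √11)*(-112) = 44240 - 112*√11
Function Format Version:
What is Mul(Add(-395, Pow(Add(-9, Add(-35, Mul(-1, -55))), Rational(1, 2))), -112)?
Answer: Add(44240, Mul(-112, Pow(11, Rational(1, 2)))) ≈ 43869.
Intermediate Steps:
Mul(Add(-395, Pow(Add(-9, Add(-35, Mul(-1, -55))), Rational(1, 2))), -112) = Mul(Add(-395, Pow(Add(-9, Add(-35, 55)), Rational(1, 2))), -112) = Mul(Add(-395, Pow(Add(-9, 20), Rational(1, 2))), -112) = Mul(Add(-395, Pow(11, Rational(1, 2))), -112) = Add(44240, Mul(-112, Pow(11, Rational(1, 2))))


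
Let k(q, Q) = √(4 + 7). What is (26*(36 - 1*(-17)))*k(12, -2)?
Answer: 1378*√11 ≈ 4570.3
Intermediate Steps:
k(q, Q) = √11
(26*(36 - 1*(-17)))*k(12, -2) = (26*(36 - 1*(-17)))*√11 = (26*(36 + 17))*√11 = (26*53)*√11 = 1378*√11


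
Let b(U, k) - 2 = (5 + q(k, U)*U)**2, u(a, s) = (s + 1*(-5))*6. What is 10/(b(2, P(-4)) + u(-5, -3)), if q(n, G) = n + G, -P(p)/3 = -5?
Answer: 2/295 ≈ 0.0067797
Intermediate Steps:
P(p) = 15 (P(p) = -3*(-5) = 15)
q(n, G) = G + n
u(a, s) = -30 + 6*s (u(a, s) = (s - 5)*6 = (-5 + s)*6 = -30 + 6*s)
b(U, k) = 2 + (5 + U*(U + k))**2 (b(U, k) = 2 + (5 + (U + k)*U)**2 = 2 + (5 + U*(U + k))**2)
10/(b(2, P(-4)) + u(-5, -3)) = 10/((2 + (5 + 2*(2 + 15))**2) + (-30 + 6*(-3))) = 10/((2 + (5 + 2*17)**2) + (-30 - 18)) = 10/((2 + (5 + 34)**2) - 48) = 10/((2 + 39**2) - 48) = 10/((2 + 1521) - 48) = 10/(1523 - 48) = 10/1475 = (1/1475)*10 = 2/295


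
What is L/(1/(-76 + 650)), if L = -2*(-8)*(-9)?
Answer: -82656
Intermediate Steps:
L = -144 (L = 16*(-9) = -144)
L/(1/(-76 + 650)) = -144/(1/(-76 + 650)) = -144/(1/574) = -144/1/574 = -144*574 = -82656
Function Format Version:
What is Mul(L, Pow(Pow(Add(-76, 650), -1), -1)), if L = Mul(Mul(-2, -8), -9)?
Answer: -82656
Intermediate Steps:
L = -144 (L = Mul(16, -9) = -144)
Mul(L, Pow(Pow(Add(-76, 650), -1), -1)) = Mul(-144, Pow(Pow(Add(-76, 650), -1), -1)) = Mul(-144, Pow(Pow(574, -1), -1)) = Mul(-144, Pow(Rational(1, 574), -1)) = Mul(-144, 574) = -82656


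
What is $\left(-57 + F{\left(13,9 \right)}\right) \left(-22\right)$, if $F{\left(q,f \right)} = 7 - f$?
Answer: $1298$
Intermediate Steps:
$\left(-57 + F{\left(13,9 \right)}\right) \left(-22\right) = \left(-57 + \left(7 - 9\right)\right) \left(-22\right) = \left(-57 - 2\right) \left(-22\right) = \left(-59\right) \left(-22\right) = 1298$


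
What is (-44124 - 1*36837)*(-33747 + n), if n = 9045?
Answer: 1999898622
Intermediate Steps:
(-44124 - 1*36837)*(-33747 + n) = (-44124 - 1*36837)*(-33747 + 9045) = (-44124 - 36837)*(-24702) = -80961*(-24702) = 1999898622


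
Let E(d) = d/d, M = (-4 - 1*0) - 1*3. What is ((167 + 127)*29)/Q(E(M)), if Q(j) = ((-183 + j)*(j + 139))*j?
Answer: -87/260 ≈ -0.33462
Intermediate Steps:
M = -7 (M = (-4 + 0) - 3 = -4 - 3 = -7)
E(d) = 1
Q(j) = j*(-183 + j)*(139 + j) (Q(j) = ((-183 + j)*(139 + j))*j = j*(-183 + j)*(139 + j))
((167 + 127)*29)/Q(E(M)) = ((167 + 127)*29)/((1*(-25437 + 1**2 - 44*1))) = (294*29)/((1*(-25437 + 1 - 44))) = 8526/((1*(-25480))) = 8526/(-25480) = 8526*(-1/25480) = -87/260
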